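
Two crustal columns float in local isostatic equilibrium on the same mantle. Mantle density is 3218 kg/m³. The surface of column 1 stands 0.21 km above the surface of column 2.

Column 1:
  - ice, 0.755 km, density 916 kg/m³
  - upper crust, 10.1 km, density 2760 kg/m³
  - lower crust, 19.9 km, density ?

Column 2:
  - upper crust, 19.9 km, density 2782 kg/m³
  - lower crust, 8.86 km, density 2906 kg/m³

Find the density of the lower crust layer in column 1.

2930 kg/m³

Take the compensation level at the base of the deeper column (depth z_c below the surface of column 1) and equate Σ ρ_i t_i down to z_c; mantle fills any gap and the z_c terms cancel.
Column 1: 0.755×916 + 10.1×2760 + 19.9×ρ + (z_c − 30.755)×3218
Column 2: 0.21×0 + 19.9×2782 + 8.86×2906 + (z_c − 0.21 − 28.76)×3218
The z_c×3218 term appears on both sides and cancels. Collect the known terms of each column as K = Σ(ρt)_known − 3218 × (depth of known layers): K_1 = 28567.58 − 3218×30.755 = −70402.01; K_2 = 81108.96 − 3218×(0.21 + 28.76) = −12116.5.
Balance: K_1 + 19.9×ρ = K_2, so ρ = (K_2 − K_1)/19.9 = 58285.5/19.9 = 2930 kg/m³.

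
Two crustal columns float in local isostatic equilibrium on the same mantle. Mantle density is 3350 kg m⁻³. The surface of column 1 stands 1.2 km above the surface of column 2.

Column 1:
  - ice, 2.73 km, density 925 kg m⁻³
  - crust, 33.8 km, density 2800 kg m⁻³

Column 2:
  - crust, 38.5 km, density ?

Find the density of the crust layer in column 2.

Take the compensation level at the base of the deeper column (depth z_c below the surface of column 1) and equate Σ ρ_i t_i down to z_c; mantle fills any gap and the z_c terms cancel.
Column 1: 2.73×925 + 33.8×2800 + (z_c − 36.53)×3350
Column 2: 1.2×0 + 38.5×ρ + (z_c − 1.2 − 38.5)×3350
The z_c×3350 term appears on both sides and cancels. Collect the known terms of each column as K = Σ(ρt)_known − 3350 × (depth of known layers): K_1 = 97165.25 − 3350×36.53 = −25210.25; K_2 = 0 − 3350×(1.2 + 38.5) = −132995.
Balance: K_1 = K_2 + 38.5×ρ, so ρ = (K_1 − K_2)/38.5 = 107785/38.5 = 2800 kg m⁻³.

2800 kg m⁻³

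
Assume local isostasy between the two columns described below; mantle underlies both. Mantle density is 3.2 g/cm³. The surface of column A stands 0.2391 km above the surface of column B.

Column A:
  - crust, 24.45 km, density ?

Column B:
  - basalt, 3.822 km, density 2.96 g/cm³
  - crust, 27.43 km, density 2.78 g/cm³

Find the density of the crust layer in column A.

Take the compensation level at the base of the deeper column (depth z_c below the surface of column A) and equate Σ ρ_i t_i down to z_c; mantle fills any gap and the z_c terms cancel.
Column A: 24.45×ρ + (z_c − 24.45)×3.2
Column B: 0.2391×0 + 3.822×2.96 + 27.43×2.78 + (z_c − 0.2391 − 31.252)×3.2
The z_c×3.2 term appears on both sides and cancels. Collect the known terms of each column as K = Σ(ρt)_known − 3.2 × (depth of known layers): K_A = 0 − 3.2×24.45 = −78.24; K_B = 87.56852 − 3.2×(0.2391 + 31.252) = −13.203.
Balance: K_A + 24.45×ρ = K_B, so ρ = (K_B − K_A)/24.45 = 65.037/24.45 = 2.66 g/cm³.

2.66 g/cm³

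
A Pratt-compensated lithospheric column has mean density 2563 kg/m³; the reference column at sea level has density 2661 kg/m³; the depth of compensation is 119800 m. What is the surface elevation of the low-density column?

ρ_ref D = ρ (D + h) → h = D (ρ_ref − ρ)/ρ.
h = 119800 m × (2661 − 2563)/2563 = 4580 m.

4580 m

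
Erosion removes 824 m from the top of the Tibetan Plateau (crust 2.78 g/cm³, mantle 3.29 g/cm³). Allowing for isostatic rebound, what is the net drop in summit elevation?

128 m

Rebound u = e ρ_c/ρ_m = 824 m × 2.78/3.29 = 696.3 m.
Net surface drop = e − u = 824 m − 696.3 m = e (ρ_m − ρ_c)/ρ_m = 128 m.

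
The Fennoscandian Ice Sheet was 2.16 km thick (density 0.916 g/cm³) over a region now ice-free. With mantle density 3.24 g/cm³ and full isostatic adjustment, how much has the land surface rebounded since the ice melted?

0.611 km

Removing the load lets mantle flow back in; uplift u satisfies ρ_ice t = ρ_m u.
u = t ρ_ice/ρ_m = 2.16 km × 0.916/3.24 = 0.611 km.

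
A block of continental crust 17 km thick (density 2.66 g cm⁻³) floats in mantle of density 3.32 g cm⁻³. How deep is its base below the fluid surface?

13.6 km

Draft d = t ρ_obj/ρ_fluid = 17 km × 2.66/3.32 = 13.6 km.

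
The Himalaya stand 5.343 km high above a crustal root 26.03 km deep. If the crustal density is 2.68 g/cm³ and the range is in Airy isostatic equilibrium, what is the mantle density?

Airy balance: ρ_c h = (ρ_m − ρ_c) r → ρ_m = ρ_c (1 + h/r).
ρ_m = 2.68 × (1 + 5.343 km/26.03 km) = 3.23 g/cm³.

3.23 g/cm³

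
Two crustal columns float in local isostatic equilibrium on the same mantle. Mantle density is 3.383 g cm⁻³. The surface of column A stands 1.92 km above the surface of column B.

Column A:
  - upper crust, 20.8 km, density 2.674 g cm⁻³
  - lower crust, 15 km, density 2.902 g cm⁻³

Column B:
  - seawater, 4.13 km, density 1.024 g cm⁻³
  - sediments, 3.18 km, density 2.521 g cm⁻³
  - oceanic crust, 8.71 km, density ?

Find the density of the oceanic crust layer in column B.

Take the compensation level at the base of the deeper column (depth z_c below the surface of column A) and equate Σ ρ_i t_i down to z_c; mantle fills any gap and the z_c terms cancel.
Column A: 20.8×2.674 + 15×2.902 + (z_c − 35.8)×3.383
Column B: 1.92×0 + 4.13×1.024 + 3.18×2.521 + 8.71×ρ + (z_c − 1.92 − 16.02)×3.383
The z_c×3.383 term appears on both sides and cancels. Collect the known terms of each column as K = Σ(ρt)_known − 3.383 × (depth of known layers): K_A = 99.1492 − 3.383×35.8 = −21.9622; K_B = 12.2459 − 3.383×(1.92 + 16.02) = −48.44512.
Balance: K_A = K_B + 8.71×ρ, so ρ = (K_A − K_B)/8.71 = 26.4829/8.71 = 3.04 g cm⁻³.

3.04 g cm⁻³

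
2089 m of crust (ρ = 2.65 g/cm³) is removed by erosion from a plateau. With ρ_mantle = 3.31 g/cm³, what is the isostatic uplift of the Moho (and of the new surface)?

Unloading: uplift u = e ρ_c/ρ_m = 2089 m × 2.65/3.31 = 1670 m.

1670 m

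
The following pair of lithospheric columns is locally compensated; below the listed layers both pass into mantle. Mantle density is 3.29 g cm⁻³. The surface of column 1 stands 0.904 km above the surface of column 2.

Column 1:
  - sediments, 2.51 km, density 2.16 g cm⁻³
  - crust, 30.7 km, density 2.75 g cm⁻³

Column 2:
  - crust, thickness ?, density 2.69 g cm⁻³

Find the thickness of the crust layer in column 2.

27.4 km

Take the compensation level at the base of the deeper column (depth z_c below the surface of column 1) and equate Σ ρ_i t_i down to z_c; mantle fills any gap and the z_c terms cancel.
Column 1: 2.51×2.16 + 30.7×2.75 + (z_c − 33.21)×3.29
Column 2: 0.904×0 + x×2.69 + (z_c − 0.904 − 0 − x)×3.29
The z_c×3.29 term appears on both sides and cancels. Collect the known terms of each column as K = Σ(ρt)_known − 3.29 × (depth of known layers): K_1 = 89.8466 − 3.29×33.21 = −19.4143; K_2 = 0 − 3.29×(0.904 + 0) = −2.97416.
Balance: K_1 = K_2 − x×(3.29 − 2.69), so x = (K_2 − K_1)/(3.29 − 2.69) = 16.4401/0.6 = 27.4 km.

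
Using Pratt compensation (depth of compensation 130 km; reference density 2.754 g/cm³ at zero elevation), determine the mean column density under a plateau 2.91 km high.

2.69 g/cm³

Pratt balance: ρ_ref D = ρ (D + h).
ρ = ρ_ref D/(D + h) = 2.754 × 130 km/(130 km + 2.91 km) = 2.69 g/cm³.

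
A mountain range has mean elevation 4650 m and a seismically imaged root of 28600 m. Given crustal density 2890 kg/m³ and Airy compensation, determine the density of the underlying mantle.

Airy balance: ρ_c h = (ρ_m − ρ_c) r → ρ_m = ρ_c (1 + h/r).
ρ_m = 2890 × (1 + 4650 m/28600 m) = 3360 kg/m³.

3360 kg/m³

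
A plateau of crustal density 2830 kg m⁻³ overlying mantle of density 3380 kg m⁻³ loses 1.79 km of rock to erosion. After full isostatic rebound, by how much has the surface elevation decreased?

Rebound u = e ρ_c/ρ_m = 1.79 km × 2830/3380 = 1.499 km.
Net surface drop = e − u = 1.79 km − 1.499 km = e (ρ_m − ρ_c)/ρ_m = 0.291 km.

0.291 km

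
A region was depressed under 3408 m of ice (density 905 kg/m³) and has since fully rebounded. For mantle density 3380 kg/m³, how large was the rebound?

Removing the load lets mantle flow back in; uplift u satisfies ρ_ice t = ρ_m u.
u = t ρ_ice/ρ_m = 3408 m × 905/3380 = 912 m.

912 m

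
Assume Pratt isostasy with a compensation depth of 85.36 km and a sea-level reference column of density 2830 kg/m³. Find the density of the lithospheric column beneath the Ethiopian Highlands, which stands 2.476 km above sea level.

2750 kg/m³

Pratt balance: ρ_ref D = ρ (D + h).
ρ = ρ_ref D/(D + h) = 2830 × 85.36 km/(85.36 km + 2.476 km) = 2750 kg/m³.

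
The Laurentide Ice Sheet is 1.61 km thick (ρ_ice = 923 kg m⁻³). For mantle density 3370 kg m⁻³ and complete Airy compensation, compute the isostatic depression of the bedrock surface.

Isostatic balance requires: the ice load ρ_ice t is balanced by mantle displaced below, ρ_m s.
s = t ρ_ice / ρ_m = 1.61 km × 923/3370 = 0.441 km.

0.441 km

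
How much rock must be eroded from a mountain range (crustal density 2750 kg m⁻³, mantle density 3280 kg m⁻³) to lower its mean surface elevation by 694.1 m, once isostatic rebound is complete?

4300 m

Net drop Δ = e − u = e − e ρ_c/ρ_m = e (ρ_m − ρ_c)/ρ_m.
e = Δ ρ_m/(ρ_m − ρ_c) = 694.1 m × 3280/530 = 4300 m.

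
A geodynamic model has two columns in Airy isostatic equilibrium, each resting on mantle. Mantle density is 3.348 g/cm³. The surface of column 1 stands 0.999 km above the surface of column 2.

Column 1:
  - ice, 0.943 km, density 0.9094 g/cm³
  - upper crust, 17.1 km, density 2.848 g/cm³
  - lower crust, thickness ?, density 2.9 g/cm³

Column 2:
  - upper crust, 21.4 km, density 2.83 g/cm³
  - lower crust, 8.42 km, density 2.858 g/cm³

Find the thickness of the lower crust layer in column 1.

Take the compensation level at the base of the deeper column (depth z_c below the surface of column 1) and equate Σ ρ_i t_i down to z_c; mantle fills any gap and the z_c terms cancel.
Column 1: 0.943×0.9094 + 17.1×2.848 + x×2.9 + (z_c − 18.043 − x)×3.348
Column 2: 0.999×0 + 21.4×2.83 + 8.42×2.858 + (z_c − 0.999 − 29.82)×3.348
The z_c×3.348 term appears on both sides and cancels. Collect the known terms of each column as K = Σ(ρt)_known − 3.348 × (depth of known layers): K_1 = 49.5583642 − 3.348×18.043 = −10.8495998; K_2 = 84.62636 − 3.348×(0.999 + 29.82) = −18.555652.
Balance: K_1 − x×(3.348 − 2.9) = K_2, so x = (K_1 − K_2)/(3.348 − 2.9) = 7.70605/0.448 = 17.2 km.

17.2 km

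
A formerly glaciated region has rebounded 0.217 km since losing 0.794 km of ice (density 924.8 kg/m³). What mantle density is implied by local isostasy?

3380 kg/m³

ρ_m = ρ_ice t / u = 924.8 × 0.794 km/0.217 km = 3380 kg/m³.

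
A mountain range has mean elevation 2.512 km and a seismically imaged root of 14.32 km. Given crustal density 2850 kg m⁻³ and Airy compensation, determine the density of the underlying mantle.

Airy balance: ρ_c h = (ρ_m − ρ_c) r → ρ_m = ρ_c (1 + h/r).
ρ_m = 2850 × (1 + 2.512 km/14.32 km) = 3350 kg m⁻³.

3350 kg m⁻³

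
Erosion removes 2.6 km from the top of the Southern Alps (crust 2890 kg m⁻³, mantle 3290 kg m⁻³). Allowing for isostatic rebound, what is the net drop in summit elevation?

Rebound u = e ρ_c/ρ_m = 2.6 km × 2890/3290 = 2.284 km.
Net surface drop = e − u = 2.6 km − 2.284 km = e (ρ_m − ρ_c)/ρ_m = 0.316 km.

0.316 km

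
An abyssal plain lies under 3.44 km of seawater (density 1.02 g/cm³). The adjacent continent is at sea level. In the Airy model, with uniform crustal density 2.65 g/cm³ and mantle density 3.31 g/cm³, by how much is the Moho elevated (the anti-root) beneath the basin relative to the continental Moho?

8.5 km

In Airy isostatic equilibrium: replacing crust with seawater at the top is compensated by replacing crust with mantle at the base: d (ρ_c − ρ_w) = a (ρ_m − ρ_c).
a = d (ρ_c − ρ_w)/(ρ_m − ρ_c) = 3.44 km × 1.63/0.66 = 8.5 km.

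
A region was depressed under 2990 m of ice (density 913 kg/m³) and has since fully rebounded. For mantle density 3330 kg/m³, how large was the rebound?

820 m

Removing the load lets mantle flow back in; uplift u satisfies ρ_ice t = ρ_m u.
u = t ρ_ice/ρ_m = 2990 m × 913/3330 = 820 m.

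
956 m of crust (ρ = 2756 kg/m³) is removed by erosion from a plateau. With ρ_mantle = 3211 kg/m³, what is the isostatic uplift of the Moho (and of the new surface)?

Unloading: uplift u = e ρ_c/ρ_m = 956 m × 2756/3211 = 821 m.

821 m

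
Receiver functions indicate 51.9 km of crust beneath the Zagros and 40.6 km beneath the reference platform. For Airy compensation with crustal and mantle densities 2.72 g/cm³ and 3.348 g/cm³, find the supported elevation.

2.12 km

Excess crust Δ = 51.9 km − 40.6 km = 11.3 km, split between elevation h and root r with h + r = Δ.
Airy balance ρ_c h = (ρ_m − ρ_c) r gives r = h ρ_c/(ρ_m − ρ_c), so h (1 + ρ_c/(ρ_m − ρ_c)) = Δ, i.e. h = Δ (ρ_m − ρ_c)/ρ_m.
h = 11.3 km × 0.628/3.348 = 2.12 km.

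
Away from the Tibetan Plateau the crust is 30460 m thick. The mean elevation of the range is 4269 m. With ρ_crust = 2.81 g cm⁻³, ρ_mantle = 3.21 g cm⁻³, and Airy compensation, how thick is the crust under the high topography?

Root depth r = h ρ_c / (ρ_m − ρ_c) = 4269 m × 2.81 / 0.4 = 29990 m.
Total thickness = T + h + r = 30460 m + 4269 m + 29990 m = 64700 m.

64700 m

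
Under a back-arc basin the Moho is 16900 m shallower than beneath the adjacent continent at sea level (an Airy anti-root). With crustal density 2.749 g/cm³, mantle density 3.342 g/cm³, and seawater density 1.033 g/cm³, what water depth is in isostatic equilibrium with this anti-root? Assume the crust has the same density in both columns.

5840 m

Replacing a thickness d of crust by seawater at the top must be balanced by replacing crust with mantle at the base: d (ρ_c − ρ_w) = a (ρ_m − ρ_c).
d = a (ρ_m − ρ_c)/(ρ_c − ρ_w) = 16900 m × 0.593/1.716 = 5840 m.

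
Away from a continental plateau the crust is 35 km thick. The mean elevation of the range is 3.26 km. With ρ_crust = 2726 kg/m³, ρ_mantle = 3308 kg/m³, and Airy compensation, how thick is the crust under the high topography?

Root depth r = h ρ_c / (ρ_m − ρ_c) = 3.26 km × 2726 / 582 = 15.27 km.
Total thickness = T + h + r = 35 km + 3.26 km + 15.27 km = 53.5 km.

53.5 km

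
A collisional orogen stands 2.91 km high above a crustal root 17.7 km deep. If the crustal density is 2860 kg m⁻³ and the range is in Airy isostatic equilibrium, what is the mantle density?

Airy balance: ρ_c h = (ρ_m − ρ_c) r → ρ_m = ρ_c (1 + h/r).
ρ_m = 2860 × (1 + 2.91 km/17.7 km) = 3330 kg m⁻³.

3330 kg m⁻³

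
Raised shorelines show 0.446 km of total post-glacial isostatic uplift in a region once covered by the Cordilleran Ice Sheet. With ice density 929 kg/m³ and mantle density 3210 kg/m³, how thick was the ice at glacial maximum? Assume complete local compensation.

1.54 km

u = t ρ_ice/ρ_m → t = u ρ_m/ρ_ice = 0.446 km × 3210/929 = 1.54 km.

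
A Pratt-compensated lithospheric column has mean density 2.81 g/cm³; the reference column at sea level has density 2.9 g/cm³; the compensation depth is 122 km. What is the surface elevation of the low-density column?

3.91 km

ρ_ref D = ρ (D + h) → h = D (ρ_ref − ρ)/ρ.
h = 122 km × (2.9 − 2.81)/2.81 = 3.91 km.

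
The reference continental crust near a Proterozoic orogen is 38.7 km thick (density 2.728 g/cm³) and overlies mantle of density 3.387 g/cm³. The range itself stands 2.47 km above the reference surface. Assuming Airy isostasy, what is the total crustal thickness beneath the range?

51.4 km

Root depth r = h ρ_c / (ρ_m − ρ_c) = 2.47 km × 2.728 / 0.659 = 10.22 km.
Total thickness = T + h + r = 38.7 km + 2.47 km + 10.22 km = 51.4 km.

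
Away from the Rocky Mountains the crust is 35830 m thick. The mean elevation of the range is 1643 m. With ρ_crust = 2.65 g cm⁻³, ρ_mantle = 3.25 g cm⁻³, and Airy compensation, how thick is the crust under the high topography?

Root depth r = h ρ_c / (ρ_m − ρ_c) = 1643 m × 2.65 / 0.6 = 7257 m.
Total thickness = T + h + r = 35830 m + 1643 m + 7257 m = 44700 m.

44700 m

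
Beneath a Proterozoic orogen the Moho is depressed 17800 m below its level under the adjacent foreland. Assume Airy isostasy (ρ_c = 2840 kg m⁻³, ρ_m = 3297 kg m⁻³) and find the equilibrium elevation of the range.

By Archimedes' principle applied to the lithosphere: ρ_c h = (ρ_m − ρ_c) r.
h = r (ρ_m − ρ_c) / ρ_c = 17800 m × (3297 − 2840) / 2840 = 2860 m.

2860 m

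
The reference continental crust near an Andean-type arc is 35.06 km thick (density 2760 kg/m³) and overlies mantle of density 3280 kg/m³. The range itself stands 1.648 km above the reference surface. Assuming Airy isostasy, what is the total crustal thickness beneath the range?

45.5 km

Root depth r = h ρ_c / (ρ_m − ρ_c) = 1.648 km × 2760 / 520 = 8.747 km.
Total thickness = T + h + r = 35.06 km + 1.648 km + 8.747 km = 45.5 km.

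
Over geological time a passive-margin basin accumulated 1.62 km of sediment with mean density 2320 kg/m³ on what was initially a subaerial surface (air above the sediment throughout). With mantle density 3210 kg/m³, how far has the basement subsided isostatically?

1.17 km

Subaerial load: s = t ρ_sed / ρ_m = 1.62 km × 2320/3210 = 1.17 km.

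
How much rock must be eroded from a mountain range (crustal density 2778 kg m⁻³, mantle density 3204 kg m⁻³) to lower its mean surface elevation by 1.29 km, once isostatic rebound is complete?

Net drop Δ = e − u = e − e ρ_c/ρ_m = e (ρ_m − ρ_c)/ρ_m.
e = Δ ρ_m/(ρ_m − ρ_c) = 1.29 km × 3204/426 = 9.7 km.

9.7 km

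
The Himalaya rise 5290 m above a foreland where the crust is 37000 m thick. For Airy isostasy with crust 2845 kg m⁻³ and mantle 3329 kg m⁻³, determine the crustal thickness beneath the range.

73400 m

Root depth r = h ρ_c / (ρ_m − ρ_c) = 5290 m × 2845 / 484 = 31100 m.
Total thickness = T + h + r = 37000 m + 5290 m + 31100 m = 73400 m.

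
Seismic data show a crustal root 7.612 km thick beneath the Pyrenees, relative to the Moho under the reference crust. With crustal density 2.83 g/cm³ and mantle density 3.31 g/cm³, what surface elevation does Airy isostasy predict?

By Archimedes' principle applied to the lithosphere: ρ_c h = (ρ_m − ρ_c) r.
h = r (ρ_m − ρ_c) / ρ_c = 7.612 km × (3.31 − 2.83) / 2.83 = 1.29 km.

1.29 km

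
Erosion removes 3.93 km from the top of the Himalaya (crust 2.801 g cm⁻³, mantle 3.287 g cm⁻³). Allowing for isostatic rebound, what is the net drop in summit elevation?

Rebound u = e ρ_c/ρ_m = 3.93 km × 2.801/3.287 = 3.349 km.
Net surface drop = e − u = 3.93 km − 3.349 km = e (ρ_m − ρ_c)/ρ_m = 0.581 km.

0.581 km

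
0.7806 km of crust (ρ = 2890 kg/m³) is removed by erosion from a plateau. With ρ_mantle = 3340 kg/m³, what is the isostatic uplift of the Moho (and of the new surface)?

Unloading: uplift u = e ρ_c/ρ_m = 0.7806 km × 2890/3340 = 0.675 km.

0.675 km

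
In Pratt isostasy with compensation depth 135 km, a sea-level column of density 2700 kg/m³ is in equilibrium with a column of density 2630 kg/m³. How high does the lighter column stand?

ρ_ref D = ρ (D + h) → h = D (ρ_ref − ρ)/ρ.
h = 135 km × (2700 − 2630)/2630 = 3.59 km.

3.59 km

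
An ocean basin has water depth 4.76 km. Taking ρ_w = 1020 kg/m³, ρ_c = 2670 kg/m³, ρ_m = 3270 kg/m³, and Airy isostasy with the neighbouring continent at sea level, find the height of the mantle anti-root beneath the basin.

By Archimedes' principle applied to the lithosphere: replacing crust with seawater at the top is compensated by replacing crust with mantle at the base: d (ρ_c − ρ_w) = a (ρ_m − ρ_c).
a = d (ρ_c − ρ_w)/(ρ_m − ρ_c) = 4.76 km × 1650/600 = 13.1 km.

13.1 km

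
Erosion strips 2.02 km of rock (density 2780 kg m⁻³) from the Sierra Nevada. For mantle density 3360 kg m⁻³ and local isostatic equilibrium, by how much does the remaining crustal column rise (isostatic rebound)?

1.67 km

Unloading: uplift u = e ρ_c/ρ_m = 2.02 km × 2780/3360 = 1.67 km.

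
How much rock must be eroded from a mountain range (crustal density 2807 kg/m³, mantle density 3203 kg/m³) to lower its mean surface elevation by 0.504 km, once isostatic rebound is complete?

Net drop Δ = e − u = e − e ρ_c/ρ_m = e (ρ_m − ρ_c)/ρ_m.
e = Δ ρ_m/(ρ_m − ρ_c) = 0.504 km × 3203/396 = 4.08 km.

4.08 km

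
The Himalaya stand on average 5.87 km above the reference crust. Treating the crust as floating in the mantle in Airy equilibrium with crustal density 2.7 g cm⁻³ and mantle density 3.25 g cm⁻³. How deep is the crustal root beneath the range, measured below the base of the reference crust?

28.8 km

By Archimedes' principle applied to the lithosphere: the weight of the topography is balanced by the buoyancy of the root, ρ_c h = (ρ_m − ρ_c) r.
r = h · ρ_c / (ρ_m − ρ_c) = 5.87 km × 2.7 / (3.25 − 2.7) = 28.8 km.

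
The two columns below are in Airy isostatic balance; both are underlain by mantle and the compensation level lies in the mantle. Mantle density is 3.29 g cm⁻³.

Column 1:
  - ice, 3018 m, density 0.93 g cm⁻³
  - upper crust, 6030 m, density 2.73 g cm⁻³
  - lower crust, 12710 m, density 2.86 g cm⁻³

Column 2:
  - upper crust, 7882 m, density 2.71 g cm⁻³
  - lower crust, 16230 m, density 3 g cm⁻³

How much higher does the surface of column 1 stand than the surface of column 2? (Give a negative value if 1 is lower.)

For any compensation level in the mantle, the mantle terms cancel and isostasy reduces to e = (Σt_1 − Σt_2) − (Σ(ρt)_1 − Σ(ρt)_2) / ρ_m.
Σt_1 = 21758 m; Σt_2 = 24112 m; Σ(ρt)_1 = 55619.24; Σ(ρt)_2 = 70050.22 (in m·g cm⁻³).
e = (21758 − 24112) − (55619.24 − 70050.22) / 3.29 = 2030 m.

2030 m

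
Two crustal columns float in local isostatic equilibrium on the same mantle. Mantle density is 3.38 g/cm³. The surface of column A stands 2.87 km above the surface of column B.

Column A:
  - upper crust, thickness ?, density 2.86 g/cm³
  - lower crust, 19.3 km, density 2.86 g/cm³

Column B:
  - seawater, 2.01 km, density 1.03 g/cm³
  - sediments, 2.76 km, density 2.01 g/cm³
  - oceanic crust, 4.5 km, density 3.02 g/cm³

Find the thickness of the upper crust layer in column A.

Take the compensation level at the base of the deeper column (depth z_c below the surface of column A) and equate Σ ρ_i t_i down to z_c; mantle fills any gap and the z_c terms cancel.
Column A: x×2.86 + 19.3×2.86 + (z_c − 19.3 − x)×3.38
Column B: 2.87×0 + 2.01×1.03 + 2.76×2.01 + 4.5×3.02 + (z_c − 2.87 − 9.27)×3.38
The z_c×3.38 term appears on both sides and cancels. Collect the known terms of each column as K = Σ(ρt)_known − 3.38 × (depth of known layers): K_A = 55.198 − 3.38×19.3 = −10.036; K_B = 21.2079 − 3.38×(2.87 + 9.27) = −19.8253.
Balance: K_A − x×(3.38 − 2.86) = K_B, so x = (K_A − K_B)/(3.38 − 2.86) = 9.7893/0.52 = 18.8 km.

18.8 km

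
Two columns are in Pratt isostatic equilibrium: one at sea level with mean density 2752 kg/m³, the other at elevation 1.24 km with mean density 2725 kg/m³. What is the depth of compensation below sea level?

ρ_ref D = ρ (D + h) → D (ρ_ref − ρ) = ρ h.
D = ρ h/(ρ_ref − ρ) = 2725 × 1.24 km/(2752 − 2725) = 125 km.

125 km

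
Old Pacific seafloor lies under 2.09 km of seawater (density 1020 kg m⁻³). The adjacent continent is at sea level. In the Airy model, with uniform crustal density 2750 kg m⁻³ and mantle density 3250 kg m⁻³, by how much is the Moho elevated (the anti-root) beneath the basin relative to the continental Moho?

7.23 km

For local isostatic compensation: replacing crust with seawater at the top is compensated by replacing crust with mantle at the base: d (ρ_c − ρ_w) = a (ρ_m − ρ_c).
a = d (ρ_c − ρ_w)/(ρ_m − ρ_c) = 2.09 km × 1730/500 = 7.23 km.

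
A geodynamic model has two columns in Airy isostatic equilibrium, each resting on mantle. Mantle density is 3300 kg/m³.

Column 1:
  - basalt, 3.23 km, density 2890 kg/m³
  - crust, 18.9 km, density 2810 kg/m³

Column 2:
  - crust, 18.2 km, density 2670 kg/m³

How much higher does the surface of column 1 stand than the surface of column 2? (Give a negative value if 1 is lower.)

−0.267 km

For any compensation level in the mantle, the mantle terms cancel and isostasy reduces to e = (Σt_1 − Σt_2) − (Σ(ρt)_1 − Σ(ρt)_2) / ρ_m.
Σt_1 = 22.13 km; Σt_2 = 18.2 km; Σ(ρt)_1 = 62443.7; Σ(ρt)_2 = 48594 (in km·kg/m³).
e = (22.13 − 18.2) − (62443.7 − 48594) / 3300 = −0.267 km.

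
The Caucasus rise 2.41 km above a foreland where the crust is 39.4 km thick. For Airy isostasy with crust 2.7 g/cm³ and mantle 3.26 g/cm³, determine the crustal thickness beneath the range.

Root depth r = h ρ_c / (ρ_m − ρ_c) = 2.41 km × 2.7 / 0.56 = 11.62 km.
Total thickness = T + h + r = 39.4 km + 2.41 km + 11.62 km = 53.4 km.

53.4 km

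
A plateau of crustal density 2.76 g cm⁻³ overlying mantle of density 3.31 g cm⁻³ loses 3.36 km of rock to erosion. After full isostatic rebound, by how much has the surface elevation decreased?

0.558 km

Rebound u = e ρ_c/ρ_m = 3.36 km × 2.76/3.31 = 2.802 km.
Net surface drop = e − u = 3.36 km − 2.802 km = e (ρ_m − ρ_c)/ρ_m = 0.558 km.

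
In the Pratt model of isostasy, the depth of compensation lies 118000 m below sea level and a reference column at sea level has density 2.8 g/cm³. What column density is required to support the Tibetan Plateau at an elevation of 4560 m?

Pratt balance: ρ_ref D = ρ (D + h).
ρ = ρ_ref D/(D + h) = 2.8 × 118000 m/(118000 m + 4560 m) = 2.7 g/cm³.

2.7 g/cm³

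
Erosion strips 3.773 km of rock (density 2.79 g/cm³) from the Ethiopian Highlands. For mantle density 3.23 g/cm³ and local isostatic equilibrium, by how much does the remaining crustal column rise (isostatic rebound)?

3.26 km

Unloading: uplift u = e ρ_c/ρ_m = 3.773 km × 2.79/3.23 = 3.26 km.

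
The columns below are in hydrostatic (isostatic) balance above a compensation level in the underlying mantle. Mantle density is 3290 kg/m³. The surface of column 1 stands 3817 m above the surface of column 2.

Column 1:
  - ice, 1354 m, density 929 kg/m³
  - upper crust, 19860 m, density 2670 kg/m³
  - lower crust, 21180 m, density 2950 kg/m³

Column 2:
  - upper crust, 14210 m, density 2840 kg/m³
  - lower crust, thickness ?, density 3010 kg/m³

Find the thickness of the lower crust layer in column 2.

13400 m

Take the compensation level at the base of the deeper column (depth z_c below the surface of column 1) and equate Σ ρ_i t_i down to z_c; mantle fills any gap and the z_c terms cancel.
Column 1: 1354×929 + 19860×2670 + 21180×2950 + (z_c − 42394)×3290
Column 2: 3817×0 + 14210×2840 + x×3010 + (z_c − 3817 − 14210 − x)×3290
The z_c×3290 term appears on both sides and cancels. Collect the known terms of each column as K = Σ(ρt)_known − 3290 × (depth of known layers): K_1 = 116765066 − 3290×42394 = −22711194; K_2 = 40356400 − 3290×(3817 + 14210) = −18952430.
Balance: K_1 = K_2 − x×(3290 − 3010), so x = (K_2 − K_1)/(3290 − 3010) = 3758760/280 = 13400 m.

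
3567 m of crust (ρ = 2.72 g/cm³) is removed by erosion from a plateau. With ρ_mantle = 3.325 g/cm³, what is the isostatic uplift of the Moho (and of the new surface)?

2920 m

Unloading: uplift u = e ρ_c/ρ_m = 3567 m × 2.72/3.325 = 2920 m.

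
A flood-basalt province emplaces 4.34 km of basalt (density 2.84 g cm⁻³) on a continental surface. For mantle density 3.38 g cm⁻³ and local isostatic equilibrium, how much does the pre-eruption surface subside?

Subaerial loading: s = t ρ_load / ρ_m.
s = 4.34 km × 2.84/3.38 = 3.65 km.

3.65 km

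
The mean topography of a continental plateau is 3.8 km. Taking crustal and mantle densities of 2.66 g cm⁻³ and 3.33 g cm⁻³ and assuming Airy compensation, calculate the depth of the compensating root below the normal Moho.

15.1 km

By Archimedes' principle applied to the lithosphere: the weight of the topography is balanced by the buoyancy of the root, ρ_c h = (ρ_m − ρ_c) r.
r = h · ρ_c / (ρ_m − ρ_c) = 3.8 km × 2.66 / (3.33 − 2.66) = 15.1 km.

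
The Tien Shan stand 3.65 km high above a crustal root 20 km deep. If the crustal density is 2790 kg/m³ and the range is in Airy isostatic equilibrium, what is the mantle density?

3300 kg/m³

Airy balance: ρ_c h = (ρ_m − ρ_c) r → ρ_m = ρ_c (1 + h/r).
ρ_m = 2790 × (1 + 3.65 km/20 km) = 3300 kg/m³.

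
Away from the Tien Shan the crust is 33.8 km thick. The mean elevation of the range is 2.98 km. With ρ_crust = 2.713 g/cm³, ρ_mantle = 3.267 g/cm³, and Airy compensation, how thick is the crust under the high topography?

Root depth r = h ρ_c / (ρ_m − ρ_c) = 2.98 km × 2.713 / 0.554 = 14.59 km.
Total thickness = T + h + r = 33.8 km + 2.98 km + 14.59 km = 51.4 km.

51.4 km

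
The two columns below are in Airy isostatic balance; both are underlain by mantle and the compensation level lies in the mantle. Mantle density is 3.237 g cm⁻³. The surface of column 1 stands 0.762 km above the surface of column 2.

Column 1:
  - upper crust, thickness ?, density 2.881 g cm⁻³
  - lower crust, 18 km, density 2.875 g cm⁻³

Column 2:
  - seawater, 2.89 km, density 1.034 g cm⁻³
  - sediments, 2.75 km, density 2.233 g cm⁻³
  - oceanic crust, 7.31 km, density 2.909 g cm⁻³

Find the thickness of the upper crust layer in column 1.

21 km

Take the compensation level at the base of the deeper column (depth z_c below the surface of column 1) and equate Σ ρ_i t_i down to z_c; mantle fills any gap and the z_c terms cancel.
Column 1: x×2.881 + 18×2.875 + (z_c − 18 − x)×3.237
Column 2: 0.762×0 + 2.89×1.034 + 2.75×2.233 + 7.31×2.909 + (z_c − 0.762 − 12.95)×3.237
The z_c×3.237 term appears on both sides and cancels. Collect the known terms of each column as K = Σ(ρt)_known − 3.237 × (depth of known layers): K_1 = 51.75 − 3.237×18 = −6.516; K_2 = 30.3938 − 3.237×(0.762 + 12.95) = −13.991944.
Balance: K_1 − x×(3.237 − 2.881) = K_2, so x = (K_1 − K_2)/(3.237 − 2.881) = 7.47594/0.356 = 21 km.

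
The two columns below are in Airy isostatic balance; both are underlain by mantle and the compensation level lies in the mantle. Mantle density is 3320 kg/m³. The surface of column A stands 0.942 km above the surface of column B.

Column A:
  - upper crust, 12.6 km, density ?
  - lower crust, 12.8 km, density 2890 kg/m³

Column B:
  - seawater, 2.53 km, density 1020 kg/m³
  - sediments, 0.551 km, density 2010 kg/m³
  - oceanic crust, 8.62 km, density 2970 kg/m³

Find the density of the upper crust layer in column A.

Take the compensation level at the base of the deeper column (depth z_c below the surface of column A) and equate Σ ρ_i t_i down to z_c; mantle fills any gap and the z_c terms cancel.
Column A: 12.6×ρ + 12.8×2890 + (z_c − 25.4)×3320
Column B: 0.942×0 + 2.53×1020 + 0.551×2010 + 8.62×2970 + (z_c − 0.942 − 11.701)×3320
The z_c×3320 term appears on both sides and cancels. Collect the known terms of each column as K = Σ(ρt)_known − 3320 × (depth of known layers): K_A = 36992 − 3320×25.4 = −47336; K_B = 29289.51 − 3320×(0.942 + 11.701) = −12685.25.
Balance: K_A + 12.6×ρ = K_B, so ρ = (K_B − K_A)/12.6 = 34650.8/12.6 = 2750 kg/m³.

2750 kg/m³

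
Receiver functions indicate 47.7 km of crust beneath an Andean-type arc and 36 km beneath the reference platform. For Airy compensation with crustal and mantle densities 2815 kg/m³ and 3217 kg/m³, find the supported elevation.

1.46 km

Excess crust Δ = 47.7 km − 36 km = 11.7 km, split between elevation h and root r with h + r = Δ.
Airy balance ρ_c h = (ρ_m − ρ_c) r gives r = h ρ_c/(ρ_m − ρ_c), so h (1 + ρ_c/(ρ_m − ρ_c)) = Δ, i.e. h = Δ (ρ_m − ρ_c)/ρ_m.
h = 11.7 km × 402/3217 = 1.46 km.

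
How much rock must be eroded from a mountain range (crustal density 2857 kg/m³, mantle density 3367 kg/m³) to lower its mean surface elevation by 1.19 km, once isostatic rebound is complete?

7.86 km

Net drop Δ = e − u = e − e ρ_c/ρ_m = e (ρ_m − ρ_c)/ρ_m.
e = Δ ρ_m/(ρ_m − ρ_c) = 1.19 km × 3367/510 = 7.86 km.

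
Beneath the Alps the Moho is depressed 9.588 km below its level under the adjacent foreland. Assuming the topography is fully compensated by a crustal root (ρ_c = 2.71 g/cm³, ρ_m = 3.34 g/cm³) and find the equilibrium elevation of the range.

By Archimedes' principle applied to the lithosphere: ρ_c h = (ρ_m − ρ_c) r.
h = r (ρ_m − ρ_c) / ρ_c = 9.588 km × (3.34 − 2.71) / 2.71 = 2.23 km.

2.23 km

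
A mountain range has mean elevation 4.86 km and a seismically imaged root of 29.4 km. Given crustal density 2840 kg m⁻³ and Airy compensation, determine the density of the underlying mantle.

3310 kg m⁻³

Airy balance: ρ_c h = (ρ_m − ρ_c) r → ρ_m = ρ_c (1 + h/r).
ρ_m = 2840 × (1 + 4.86 km/29.4 km) = 3310 kg m⁻³.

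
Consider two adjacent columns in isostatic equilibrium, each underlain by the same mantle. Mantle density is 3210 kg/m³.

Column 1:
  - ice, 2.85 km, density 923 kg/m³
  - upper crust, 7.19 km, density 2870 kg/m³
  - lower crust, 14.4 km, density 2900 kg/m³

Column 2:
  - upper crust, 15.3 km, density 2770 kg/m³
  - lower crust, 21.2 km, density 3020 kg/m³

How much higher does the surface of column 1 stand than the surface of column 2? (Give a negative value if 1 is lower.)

0.831 km

For any compensation level in the mantle, the mantle terms cancel and isostasy reduces to e = (Σt_1 − Σt_2) − (Σ(ρt)_1 − Σ(ρt)_2) / ρ_m.
Σt_1 = 24.44 km; Σt_2 = 36.5 km; Σ(ρt)_1 = 65025.85; Σ(ρt)_2 = 106405 (in km·kg/m³).
e = (24.44 − 36.5) − (65025.85 − 106405) / 3210 = 0.831 km.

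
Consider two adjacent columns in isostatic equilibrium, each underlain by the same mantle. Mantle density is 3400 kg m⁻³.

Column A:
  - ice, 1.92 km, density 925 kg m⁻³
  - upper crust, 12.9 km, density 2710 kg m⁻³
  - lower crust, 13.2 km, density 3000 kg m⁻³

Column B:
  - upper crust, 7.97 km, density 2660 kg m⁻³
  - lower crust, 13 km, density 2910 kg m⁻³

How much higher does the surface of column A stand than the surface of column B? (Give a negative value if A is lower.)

For any compensation level in the mantle, the mantle terms cancel and isostasy reduces to e = (Σt_A − Σt_B) − (Σ(ρt)_A − Σ(ρt)_B) / ρ_m.
Σt_A = 28.02 km; Σt_B = 20.97 km; Σ(ρt)_A = 76335; Σ(ρt)_B = 59030.2 (in km·kg m⁻³).
e = (28.02 − 20.97) − (76335 − 59030.2) / 3400 = 1.96 km.

1.96 km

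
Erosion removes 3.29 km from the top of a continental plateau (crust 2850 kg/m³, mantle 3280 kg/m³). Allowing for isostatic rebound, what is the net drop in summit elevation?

0.431 km

Rebound u = e ρ_c/ρ_m = 3.29 km × 2850/3280 = 2.859 km.
Net surface drop = e − u = 3.29 km − 2.859 km = e (ρ_m − ρ_c)/ρ_m = 0.431 km.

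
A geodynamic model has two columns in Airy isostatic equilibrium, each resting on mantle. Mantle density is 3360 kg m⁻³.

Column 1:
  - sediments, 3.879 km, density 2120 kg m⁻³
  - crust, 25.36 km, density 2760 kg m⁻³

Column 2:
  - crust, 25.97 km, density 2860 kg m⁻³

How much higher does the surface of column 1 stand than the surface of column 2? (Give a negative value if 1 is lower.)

2.1 km

For any compensation level in the mantle, the mantle terms cancel and isostasy reduces to e = (Σt_1 − Σt_2) − (Σ(ρt)_1 − Σ(ρt)_2) / ρ_m.
Σt_1 = 29.239 km; Σt_2 = 25.97 km; Σ(ρt)_1 = 78217.08; Σ(ρt)_2 = 74274.2 (in km·kg m⁻³).
e = (29.239 − 25.97) − (78217.08 − 74274.2) / 3360 = 2.1 km.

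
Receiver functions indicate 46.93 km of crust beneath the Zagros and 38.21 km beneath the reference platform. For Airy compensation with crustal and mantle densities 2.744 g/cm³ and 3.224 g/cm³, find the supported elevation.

1.3 km

Excess crust Δ = 46.93 km − 38.21 km = 8.72 km, split between elevation h and root r with h + r = Δ.
Airy balance ρ_c h = (ρ_m − ρ_c) r gives r = h ρ_c/(ρ_m − ρ_c), so h (1 + ρ_c/(ρ_m − ρ_c)) = Δ, i.e. h = Δ (ρ_m − ρ_c)/ρ_m.
h = 8.72 km × 0.48/3.224 = 1.3 km.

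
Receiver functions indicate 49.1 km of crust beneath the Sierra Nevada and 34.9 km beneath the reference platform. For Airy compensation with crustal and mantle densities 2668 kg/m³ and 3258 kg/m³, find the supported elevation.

Excess crust Δ = 49.1 km − 34.9 km = 14.2 km, split between elevation h and root r with h + r = Δ.
Airy balance ρ_c h = (ρ_m − ρ_c) r gives r = h ρ_c/(ρ_m − ρ_c), so h (1 + ρ_c/(ρ_m − ρ_c)) = Δ, i.e. h = Δ (ρ_m − ρ_c)/ρ_m.
h = 14.2 km × 590/3258 = 2.57 km.

2.57 km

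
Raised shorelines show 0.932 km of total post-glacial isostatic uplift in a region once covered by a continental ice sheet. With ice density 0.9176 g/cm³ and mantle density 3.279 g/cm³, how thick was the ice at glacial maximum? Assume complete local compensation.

u = t ρ_ice/ρ_m → t = u ρ_m/ρ_ice = 0.932 km × 3.279/0.9176 = 3.33 km.

3.33 km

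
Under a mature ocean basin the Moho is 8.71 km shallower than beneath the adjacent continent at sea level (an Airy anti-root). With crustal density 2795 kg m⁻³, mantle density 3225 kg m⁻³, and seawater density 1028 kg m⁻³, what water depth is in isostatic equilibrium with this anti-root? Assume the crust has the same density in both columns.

2.12 km

Replacing a thickness d of crust by seawater at the top must be balanced by replacing crust with mantle at the base: d (ρ_c − ρ_w) = a (ρ_m − ρ_c).
d = a (ρ_m − ρ_c)/(ρ_c − ρ_w) = 8.71 km × 430/1767 = 2.12 km.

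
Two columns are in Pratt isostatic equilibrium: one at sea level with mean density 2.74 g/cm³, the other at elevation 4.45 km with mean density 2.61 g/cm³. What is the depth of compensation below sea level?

ρ_ref D = ρ (D + h) → D (ρ_ref − ρ) = ρ h.
D = ρ h/(ρ_ref − ρ) = 2.61 × 4.45 km/(2.74 − 2.61) = 89.3 km.

89.3 km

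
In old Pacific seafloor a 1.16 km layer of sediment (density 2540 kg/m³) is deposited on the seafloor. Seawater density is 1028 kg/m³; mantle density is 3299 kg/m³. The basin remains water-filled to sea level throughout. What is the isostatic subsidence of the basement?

Submarine loading: the sediment displaces seawater, and the subsidence is in turn flooded, so s (ρ_m − ρ_w) = t (ρ_sed − ρ_w).
s = 1.16 km × (2540 − 1028) / (3299 − 1028) = 0.772 km.

0.772 km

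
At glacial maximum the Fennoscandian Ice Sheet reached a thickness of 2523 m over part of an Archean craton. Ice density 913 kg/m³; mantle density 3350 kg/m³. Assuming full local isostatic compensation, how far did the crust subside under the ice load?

Balancing pressure at the compensation depth: the ice load ρ_ice t is balanced by mantle displaced below, ρ_m s.
s = t ρ_ice / ρ_m = 2523 m × 913/3350 = 688 m.

688 m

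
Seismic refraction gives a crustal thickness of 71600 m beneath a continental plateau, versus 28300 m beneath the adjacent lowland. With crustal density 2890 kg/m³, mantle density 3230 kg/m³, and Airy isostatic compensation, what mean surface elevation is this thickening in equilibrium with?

4560 m

Excess crust Δ = 71600 m − 28300 m = 43300 m, split between elevation h and root r with h + r = Δ.
Airy balance ρ_c h = (ρ_m − ρ_c) r gives r = h ρ_c/(ρ_m − ρ_c), so h (1 + ρ_c/(ρ_m − ρ_c)) = Δ, i.e. h = Δ (ρ_m − ρ_c)/ρ_m.
h = 43300 m × 340/3230 = 4560 m.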